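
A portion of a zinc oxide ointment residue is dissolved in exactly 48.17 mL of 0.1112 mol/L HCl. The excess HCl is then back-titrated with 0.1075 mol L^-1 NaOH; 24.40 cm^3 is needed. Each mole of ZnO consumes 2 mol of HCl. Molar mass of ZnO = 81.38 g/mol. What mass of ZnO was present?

0.111 g

Total n(HCl) added = 0.1112 x 0.04817 = 0.005357 mol.
n(NaOH) used = 0.1075 x 0.02440 = 0.002623 mol, which equals the excess n(HCl).
So n(HCl) consumed by the sample = 0.005357 - 0.002623 = 0.002734 mol.
n(ZnO) = 0.002734 / 2 = 0.001367 mol.
mass = 0.001367 mol x 81.38 g/mol = 0.111 g.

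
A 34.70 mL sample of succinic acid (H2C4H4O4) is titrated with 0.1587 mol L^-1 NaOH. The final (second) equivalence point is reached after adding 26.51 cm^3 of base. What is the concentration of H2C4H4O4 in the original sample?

0.0606 M

n(NaOH) = 0.1587 x 0.02651 = 0.004207 mol.
At the final (second) equivalence point, 2 mol OH^- react per mol H2C4H4O4, so n(H2C4H4O4) = 0.004207 / 2 = 0.002104 mol.
[H2C4H4O4] = 0.002104 / 0.03470 L = 0.0606 M.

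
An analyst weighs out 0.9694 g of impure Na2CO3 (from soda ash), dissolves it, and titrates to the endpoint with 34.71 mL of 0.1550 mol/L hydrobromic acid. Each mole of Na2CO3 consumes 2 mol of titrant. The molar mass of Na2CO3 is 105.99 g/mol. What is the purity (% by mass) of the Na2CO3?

29.4%

n(HBr) = 0.1550 x 0.03471 = 0.005380 mol.
n(Na2CO3) = 0.005380 / 2 = 0.002690 mol.
mass of Na2CO3 = 0.002690 x 105.99 = 0.2851 g.
% purity = 0.2851 / 0.9694 x 100 = 29.4%.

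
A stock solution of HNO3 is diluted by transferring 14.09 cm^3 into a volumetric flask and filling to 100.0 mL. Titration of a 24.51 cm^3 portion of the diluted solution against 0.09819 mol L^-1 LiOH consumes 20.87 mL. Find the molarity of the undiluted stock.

n(LiOH) = 0.09819 x 0.02087 = 0.002049 mol.
n(HNO3) in the aliquot = 0.002049 mol.
[diluted HNO3] = 0.002049 / 0.02451 = 0.08361 M.
Dilution factor = 100.0/14.09 = 7.097, so [stock] = 0.08361 x 7.097 = 0.593 M.

0.593 M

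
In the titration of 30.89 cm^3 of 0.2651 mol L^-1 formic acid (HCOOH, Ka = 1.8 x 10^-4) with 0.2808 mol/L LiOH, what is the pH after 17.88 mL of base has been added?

3.94

Initial n(HCOOH) = 0.2651 x 0.03089 = 0.008189 mol.
n(LiOH) added = 0.2808 x 0.01788 = 0.005021 mol, converting that many moles of HCOOH to HCOO-.
Remaining n(HCOOH) = 0.003168 mol; n(HCOO-) = 0.005021 mol.
By Henderson-Hasselbalch, pH = pKa + log([A^-]/[HA]) = 3.74 + log(0.005021/0.003168) = 3.74 + (+0.20) = 3.94.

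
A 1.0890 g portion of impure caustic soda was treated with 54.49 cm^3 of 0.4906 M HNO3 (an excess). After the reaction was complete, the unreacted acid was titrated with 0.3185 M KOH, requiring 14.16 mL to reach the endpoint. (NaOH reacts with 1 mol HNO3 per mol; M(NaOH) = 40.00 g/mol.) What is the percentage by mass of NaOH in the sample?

Total n(HNO3) added = 0.4906 x 0.05449 = 0.02673 mol.
n(KOH) used = 0.3185 x 0.01416 = 0.004510 mol, which equals the excess n(HNO3).
So n(HNO3) consumed by the sample = 0.02673 - 0.004510 = 0.02222 mol.
n(NaOH) = 0.02222 / 1 = 0.02222 mol.
mass NaOH = 0.02222 x 40.00 = 0.8889 g, so %NaOH = 0.8889/1.0890 x 100 = 81.6%.

81.6%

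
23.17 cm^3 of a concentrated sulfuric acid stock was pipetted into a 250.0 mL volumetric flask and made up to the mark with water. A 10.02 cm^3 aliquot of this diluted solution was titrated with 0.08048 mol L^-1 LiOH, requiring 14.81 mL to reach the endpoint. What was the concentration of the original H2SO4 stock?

0.642 M

n(LiOH) = 0.08048 x 0.01481 = 0.001192 mol.
n(H2SO4) in the aliquot = 0.001192 x 1/2 = 0.0005960 mol.
[diluted H2SO4] = 0.0005960 / 0.01002 = 0.05948 M.
Dilution factor = 250.0/23.17 = 10.79, so [stock] = 0.05948 x 10.79 = 0.642 M.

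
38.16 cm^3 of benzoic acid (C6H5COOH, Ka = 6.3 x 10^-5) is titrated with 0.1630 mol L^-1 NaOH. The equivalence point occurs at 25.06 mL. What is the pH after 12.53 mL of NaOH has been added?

12.53 mL is exactly half the equivalence volume (25.06/2), i.e. the half-equivalence point.
There, n(HA) = n(A^-), so pH = pKa = -log(6.3 x 10^-5) = 4.20.

4.20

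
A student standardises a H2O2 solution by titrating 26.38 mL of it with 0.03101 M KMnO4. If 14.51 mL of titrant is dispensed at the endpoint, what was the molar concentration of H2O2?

0.0426 M

n(KMnO4) = 0.03101 x 0.01451 = 0.0004500 mol.
From the balanced equation, 2 mol KMnO4 reacts with 5 mol H2O2, so n(H2O2) = 0.0004500 x 5/2 = 0.001125 mol.
[H2O2] = 0.001125 / 0.02638 L = 0.0426 M.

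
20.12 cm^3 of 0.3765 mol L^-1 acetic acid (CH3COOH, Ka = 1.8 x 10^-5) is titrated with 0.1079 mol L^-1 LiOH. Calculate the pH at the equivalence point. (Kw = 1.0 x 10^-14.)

8.83

n(CH3COOH) = 0.3765 x 0.02012 = 0.007575 mol; V(LiOH) at equivalence = 0.007575/0.1079 = 0.07021 L.
At equivalence all the acid is converted to CH3COO-; total volume = 0.02012 + 0.07021 = 0.09033 L, so [CH3COO-] = 0.007575/0.09033 = 0.08387 M.
Kb = Kw/Ka = 1.0e-14 / 1.8 x 10^-5 = 5.56e-10.
[OH^-] = sqrt(Kb x [CH3COO-]) = sqrt(5.56e-10 x 0.08387) = 6.83e-6 M.
pOH = 5.17, so pH = 14.00 - 5.17 = 8.83.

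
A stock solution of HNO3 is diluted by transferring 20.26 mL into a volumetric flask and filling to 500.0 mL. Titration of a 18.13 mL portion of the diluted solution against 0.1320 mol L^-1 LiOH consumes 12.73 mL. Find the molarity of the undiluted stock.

n(LiOH) = 0.1320 x 0.01273 = 0.001680 mol.
n(HNO3) in the aliquot = 0.001680 mol.
[diluted HNO3] = 0.001680 / 0.01813 = 0.09268 M.
Dilution factor = 500.0/20.26 = 24.68, so [stock] = 0.09268 x 24.68 = 2.29 M.

2.29 M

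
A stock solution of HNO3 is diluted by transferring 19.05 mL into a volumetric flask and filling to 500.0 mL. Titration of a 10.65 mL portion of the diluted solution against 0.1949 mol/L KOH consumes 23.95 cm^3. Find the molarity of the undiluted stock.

11.5 M

n(KOH) = 0.1949 x 0.02395 = 0.004668 mol.
n(HNO3) in the aliquot = 0.004668 mol.
[diluted HNO3] = 0.004668 / 0.01065 = 0.4383 M.
Dilution factor = 500.0/19.05 = 26.25, so [stock] = 0.4383 x 26.25 = 11.5 M.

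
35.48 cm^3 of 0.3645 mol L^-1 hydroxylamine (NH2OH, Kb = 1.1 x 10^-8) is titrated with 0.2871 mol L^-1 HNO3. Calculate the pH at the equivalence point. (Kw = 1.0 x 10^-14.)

3.42

n(NH2OH) = 0.3645 x 0.03548 = 0.01293 mol; V(HNO3) at equivalence = 0.01293/0.2871 = 0.04505 L.
At equivalence the base is fully converted to NH3OH+; total volume = 0.08053 L, so [NH3OH+] = 0.01293/0.08053 = 0.1606 M.
Ka(NH3OH+) = Kw/Kb = 1.0e-14 / 1.1 x 10^-8 = 9.09e-7.
[H^+] = sqrt(Ka x [NH3OH+]) = sqrt(9.09e-7 x 0.1606) = 0.000382 M.
pH = -log(0.000382) = 3.42.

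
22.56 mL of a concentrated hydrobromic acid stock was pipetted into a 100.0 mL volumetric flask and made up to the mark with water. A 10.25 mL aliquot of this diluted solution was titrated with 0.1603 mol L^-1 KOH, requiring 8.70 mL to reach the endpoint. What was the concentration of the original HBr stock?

n(KOH) = 0.1603 x 0.008700 = 0.001395 mol.
n(HBr) in the aliquot = 0.001395 mol.
[diluted HBr] = 0.001395 / 0.01025 = 0.1361 M.
Dilution factor = 100.0/22.56 = 4.433, so [stock] = 0.1361 x 4.433 = 0.603 M.

0.603 M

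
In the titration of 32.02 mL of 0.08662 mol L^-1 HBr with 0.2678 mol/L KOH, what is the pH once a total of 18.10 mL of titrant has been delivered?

n(acid) = 0.08662 x 0.03202 = 0.002774 mol; n(KOH) added = 0.2678 x 0.01810 = 0.004847 mol.
Base is in excess by 0.004847 - 0.002774 = 0.002074 mol in a total volume of 0.05012 L.
[OH^-] = 0.002074/0.05012 = 0.04137 M, so pOH = 1.38 and pH = 14.00 - 1.38 = 12.62.

12.62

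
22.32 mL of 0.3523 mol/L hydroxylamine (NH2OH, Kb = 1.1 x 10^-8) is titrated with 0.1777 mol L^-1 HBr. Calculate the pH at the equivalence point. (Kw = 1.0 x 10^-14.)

n(NH2OH) = 0.3523 x 0.02232 = 0.007863 mol; V(HBr) at equivalence = 0.007863/0.1777 = 0.04425 L.
At equivalence the base is fully converted to NH3OH+; total volume = 0.06657 L, so [NH3OH+] = 0.007863/0.06657 = 0.1181 M.
Ka(NH3OH+) = Kw/Kb = 1.0e-14 / 1.1 x 10^-8 = 9.09e-7.
[H^+] = sqrt(Ka x [NH3OH+]) = sqrt(9.09e-7 x 0.1181) = 0.000328 M.
pH = -log(0.000328) = 3.48.

3.48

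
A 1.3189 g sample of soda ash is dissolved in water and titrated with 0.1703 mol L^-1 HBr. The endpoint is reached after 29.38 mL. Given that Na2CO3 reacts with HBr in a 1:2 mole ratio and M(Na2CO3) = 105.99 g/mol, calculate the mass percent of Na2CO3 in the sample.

n(HBr) = 0.1703 x 0.02938 = 0.005003 mol.
n(Na2CO3) = 0.005003 / 2 = 0.002502 mol.
mass of Na2CO3 = 0.002502 x 105.99 = 0.2652 g.
% purity = 0.2652 / 1.3189 x 100 = 20.1%.

20.1%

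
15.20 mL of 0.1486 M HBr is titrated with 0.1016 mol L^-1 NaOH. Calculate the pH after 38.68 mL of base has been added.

n(acid) = 0.1486 x 0.01520 = 0.002259 mol; n(NaOH) added = 0.1016 x 0.03868 = 0.003930 mol.
Base is in excess by 0.003930 - 0.002259 = 0.001671 mol in a total volume of 0.05388 L.
[OH^-] = 0.001671/0.05388 = 0.03102 M, so pOH = 1.51 and pH = 14.00 - 1.51 = 12.49.

12.49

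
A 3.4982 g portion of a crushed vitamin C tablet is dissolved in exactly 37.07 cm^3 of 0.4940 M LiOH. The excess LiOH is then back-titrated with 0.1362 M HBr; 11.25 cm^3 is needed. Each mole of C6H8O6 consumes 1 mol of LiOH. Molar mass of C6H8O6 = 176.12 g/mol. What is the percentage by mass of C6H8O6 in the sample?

84.5%

Total n(LiOH) added = 0.4940 x 0.03707 = 0.01831 mol.
n(HBr) used = 0.1362 x 0.01125 = 0.001532 mol, which equals the excess n(LiOH).
So n(LiOH) consumed by the sample = 0.01831 - 0.001532 = 0.01678 mol.
n(C6H8O6) = 0.01678 / 1 = 0.01678 mol.
mass C6H8O6 = 0.01678 x 176.12 = 2.955 g, so %C6H8O6 = 2.955/3.4982 x 100 = 84.5%.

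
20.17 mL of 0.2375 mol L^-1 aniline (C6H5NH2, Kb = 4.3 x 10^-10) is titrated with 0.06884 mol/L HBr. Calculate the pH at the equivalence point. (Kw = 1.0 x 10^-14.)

n(C6H5NH2) = 0.2375 x 0.02017 = 0.004790 mol; V(HBr) at equivalence = 0.004790/0.06884 = 0.06959 L.
At equivalence the base is fully converted to C6H5NH3+; total volume = 0.08976 L, so [C6H5NH3+] = 0.004790/0.08976 = 0.05337 M.
Ka(C6H5NH3+) = Kw/Kb = 1.0e-14 / 4.3 x 10^-10 = 2.33e-5.
[H^+] = sqrt(Ka x [C6H5NH3+]) = sqrt(2.33e-5 x 0.05337) = 0.00111 M.
pH = -log(0.00111) = 2.95.

2.95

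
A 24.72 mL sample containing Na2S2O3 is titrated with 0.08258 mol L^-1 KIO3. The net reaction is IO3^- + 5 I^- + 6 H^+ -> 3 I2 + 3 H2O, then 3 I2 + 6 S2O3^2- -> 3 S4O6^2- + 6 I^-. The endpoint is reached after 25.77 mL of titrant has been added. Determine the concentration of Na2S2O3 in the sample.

n(KIO3) = 0.08258 x 0.02577 = 0.002128 mol.
From the balanced equation, 1 mol KIO3 reacts with 6 mol Na2S2O3, so n(Na2S2O3) = 0.002128 x 6/1 = 0.01277 mol.
[Na2S2O3] = 0.01277 / 0.02472 L = 0.517 M.

0.517 M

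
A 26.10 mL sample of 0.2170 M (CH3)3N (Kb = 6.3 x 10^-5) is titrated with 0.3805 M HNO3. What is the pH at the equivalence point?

5.33

n((CH3)3N) = 0.2170 x 0.02610 = 0.005664 mol; V(HNO3) at equivalence = 0.005664/0.3805 = 0.01488 L.
At equivalence the base is fully converted to (CH3)3NH+; total volume = 0.04098 L, so [(CH3)3NH+] = 0.005664/0.04098 = 0.1382 M.
Ka((CH3)3NH+) = Kw/Kb = 1.0e-14 / 6.3 x 10^-5 = 1.59e-10.
[H^+] = sqrt(Ka x [(CH3)3NH+]) = sqrt(1.59e-10 x 0.1382) = 4.68e-6 M.
pH = -log(4.68e-6) = 5.33.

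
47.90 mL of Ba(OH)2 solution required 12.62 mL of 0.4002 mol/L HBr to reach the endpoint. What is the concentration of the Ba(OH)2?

0.0527 M

n(HBr) delivered = 0.4002 x 0.01262 = 0.005051 mol.
The reaction is 1 Ba(OH)2 + 2 HBr, so n(Ba(OH)2) = 0.005051 x 1/2 = 0.002525 mol.
[Ba(OH)2] = 0.002525 mol / 0.04790 L = 0.0527 M.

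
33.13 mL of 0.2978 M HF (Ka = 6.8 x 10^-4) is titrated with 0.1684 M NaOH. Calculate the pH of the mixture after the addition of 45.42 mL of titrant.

Initial n(HF) = 0.2978 x 0.03313 = 0.009866 mol.
n(NaOH) added = 0.1684 x 0.04542 = 0.007649 mol, converting that many moles of HF to F-.
Remaining n(HF) = 0.002217 mol; n(F-) = 0.007649 mol.
By Henderson-Hasselbalch, pH = pKa + log([A^-]/[HA]) = 3.17 + log(0.007649/0.002217) = 3.17 + (+0.54) = 3.71.

3.71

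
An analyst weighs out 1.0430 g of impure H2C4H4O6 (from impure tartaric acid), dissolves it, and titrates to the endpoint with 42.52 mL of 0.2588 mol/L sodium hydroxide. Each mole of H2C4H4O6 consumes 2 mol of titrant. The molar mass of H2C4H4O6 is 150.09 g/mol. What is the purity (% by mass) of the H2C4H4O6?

n(NaOH) = 0.2588 x 0.04252 = 0.01100 mol.
n(H2C4H4O6) = 0.01100 / 2 = 0.005502 mol.
mass of H2C4H4O6 = 0.005502 x 150.09 = 0.8258 g.
% purity = 0.8258 / 1.0430 x 100 = 79.2%.

79.2%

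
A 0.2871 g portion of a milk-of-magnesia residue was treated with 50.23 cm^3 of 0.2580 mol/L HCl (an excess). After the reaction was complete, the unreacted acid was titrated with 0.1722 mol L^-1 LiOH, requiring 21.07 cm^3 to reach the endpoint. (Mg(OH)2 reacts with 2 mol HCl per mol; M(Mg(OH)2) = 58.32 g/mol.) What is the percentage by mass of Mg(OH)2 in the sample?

94.8%

Total n(HCl) added = 0.2580 x 0.05023 = 0.01296 mol.
n(LiOH) used = 0.1722 x 0.02107 = 0.003628 mol, which equals the excess n(HCl).
So n(HCl) consumed by the sample = 0.01296 - 0.003628 = 0.009331 mol.
n(Mg(OH)2) = 0.009331 / 2 = 0.004666 mol.
mass Mg(OH)2 = 0.004666 x 58.32 = 0.2721 g, so %Mg(OH)2 = 0.2721/0.2871 x 100 = 94.8%.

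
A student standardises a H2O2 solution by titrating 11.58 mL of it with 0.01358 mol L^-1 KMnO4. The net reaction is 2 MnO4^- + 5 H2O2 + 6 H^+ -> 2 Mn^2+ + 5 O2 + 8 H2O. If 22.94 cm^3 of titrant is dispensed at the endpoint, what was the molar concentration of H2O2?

n(KMnO4) = 0.01358 x 0.02294 = 0.0003115 mol.
From the balanced equation, 2 mol KMnO4 reacts with 5 mol H2O2, so n(H2O2) = 0.0003115 x 5/2 = 0.0007788 mol.
[H2O2] = 0.0007788 / 0.01158 L = 0.0673 M.

0.0673 M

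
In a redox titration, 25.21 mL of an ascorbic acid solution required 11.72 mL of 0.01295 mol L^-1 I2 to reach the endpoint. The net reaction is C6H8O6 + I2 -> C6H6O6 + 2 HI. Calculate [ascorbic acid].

0.00602 M

n(I2) = 0.01295 x 0.01172 = 0.0001518 mol.
From the balanced equation, 1 mol I2 reacts with 1 mol ascorbic acid, so n(ascorbic acid) = 0.0001518 x 1/1 = 0.0001518 mol.
[ascorbic acid] = 0.0001518 / 0.02521 L = 0.00602 M.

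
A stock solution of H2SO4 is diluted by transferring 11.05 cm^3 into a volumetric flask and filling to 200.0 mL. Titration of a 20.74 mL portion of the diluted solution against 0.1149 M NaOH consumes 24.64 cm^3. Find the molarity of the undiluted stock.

n(NaOH) = 0.1149 x 0.02464 = 0.002831 mol.
n(H2SO4) in the aliquot = 0.002831 x 1/2 = 0.001416 mol.
[diluted H2SO4] = 0.001416 / 0.02074 = 0.06825 M.
Dilution factor = 200.0/11.05 = 18.10, so [stock] = 0.06825 x 18.10 = 1.24 M.

1.24 M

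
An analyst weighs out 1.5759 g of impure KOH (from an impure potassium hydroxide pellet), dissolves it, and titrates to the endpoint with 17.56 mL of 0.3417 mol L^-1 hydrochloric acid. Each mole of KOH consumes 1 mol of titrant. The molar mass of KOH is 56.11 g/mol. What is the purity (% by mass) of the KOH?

n(HCl) = 0.3417 x 0.01756 = 0.006000 mol.
n(KOH) = 0.006000 / 1 = 0.006000 mol.
mass of KOH = 0.006000 x 56.11 = 0.3367 g.
% purity = 0.3367 / 1.5759 x 100 = 21.4%.

21.4%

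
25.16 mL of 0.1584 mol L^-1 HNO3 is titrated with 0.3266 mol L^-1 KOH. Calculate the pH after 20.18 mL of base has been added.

12.76

n(acid) = 0.1584 x 0.02516 = 0.003985 mol; n(KOH) added = 0.3266 x 0.02018 = 0.006591 mol.
Base is in excess by 0.006591 - 0.003985 = 0.002605 mol in a total volume of 0.04534 L.
[OH^-] = 0.002605/0.04534 = 0.05746 M, so pOH = 1.24 and pH = 14.00 - 1.24 = 12.76.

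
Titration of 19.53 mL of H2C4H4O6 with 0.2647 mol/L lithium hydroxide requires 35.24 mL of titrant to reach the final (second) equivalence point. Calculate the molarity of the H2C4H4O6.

n(LiOH) = 0.2647 x 0.03524 = 0.009328 mol.
At the final (second) equivalence point, 2 mol OH^- react per mol H2C4H4O6, so n(H2C4H4O6) = 0.009328 / 2 = 0.004664 mol.
[H2C4H4O6] = 0.004664 / 0.01953 L = 0.239 M.

0.239 M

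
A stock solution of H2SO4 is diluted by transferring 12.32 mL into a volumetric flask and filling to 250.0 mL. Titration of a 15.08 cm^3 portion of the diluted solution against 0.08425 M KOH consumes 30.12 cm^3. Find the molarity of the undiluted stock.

n(KOH) = 0.08425 x 0.03012 = 0.002538 mol.
n(H2SO4) in the aliquot = 0.002538 x 1/2 = 0.001269 mol.
[diluted H2SO4] = 0.001269 / 0.01508 = 0.08414 M.
Dilution factor = 250.0/12.32 = 20.29, so [stock] = 0.08414 x 20.29 = 1.71 M.

1.71 M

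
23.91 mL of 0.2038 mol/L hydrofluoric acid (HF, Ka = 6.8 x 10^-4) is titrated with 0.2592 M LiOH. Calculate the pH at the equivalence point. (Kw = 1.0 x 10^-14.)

n(HF) = 0.2038 x 0.02391 = 0.004873 mol; V(LiOH) at equivalence = 0.004873/0.2592 = 0.01880 L.
At equivalence all the acid is converted to F-; total volume = 0.02391 + 0.01880 = 0.04271 L, so [F-] = 0.004873/0.04271 = 0.1141 M.
Kb = Kw/Ka = 1.0e-14 / 6.8 x 10^-4 = 1.47e-11.
[OH^-] = sqrt(Kb x [F-]) = sqrt(1.47e-11 x 0.1141) = 1.30e-6 M.
pOH = 5.89, so pH = 14.00 - 5.89 = 8.11.

8.11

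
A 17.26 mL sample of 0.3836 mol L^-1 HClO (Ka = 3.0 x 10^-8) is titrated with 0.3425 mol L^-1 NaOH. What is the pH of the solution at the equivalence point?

n(HClO) = 0.3836 x 0.01726 = 0.006621 mol; V(NaOH) at equivalence = 0.006621/0.3425 = 0.01933 L.
At equivalence all the acid is converted to ClO-; total volume = 0.01726 + 0.01933 = 0.03659 L, so [ClO-] = 0.006621/0.03659 = 0.1809 M.
Kb = Kw/Ka = 1.0e-14 / 3.0 x 10^-8 = 3.33e-7.
[OH^-] = sqrt(Kb x [ClO-]) = sqrt(3.33e-7 x 0.1809) = 0.000246 M.
pOH = 3.61, so pH = 14.00 - 3.61 = 10.39.

10.39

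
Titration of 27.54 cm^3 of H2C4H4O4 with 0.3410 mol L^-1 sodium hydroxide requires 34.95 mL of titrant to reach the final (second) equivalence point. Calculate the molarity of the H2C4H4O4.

0.216 M

n(NaOH) = 0.3410 x 0.03495 = 0.01192 mol.
At the final (second) equivalence point, 2 mol OH^- react per mol H2C4H4O4, so n(H2C4H4O4) = 0.01192 / 2 = 0.005959 mol.
[H2C4H4O4] = 0.005959 / 0.02754 L = 0.216 M.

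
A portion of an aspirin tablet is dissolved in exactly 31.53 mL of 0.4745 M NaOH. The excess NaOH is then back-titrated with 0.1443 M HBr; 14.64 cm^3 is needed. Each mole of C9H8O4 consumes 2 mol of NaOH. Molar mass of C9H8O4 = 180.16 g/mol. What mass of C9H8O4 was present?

1.16 g

Total n(NaOH) added = 0.4745 x 0.03153 = 0.01496 mol.
n(HBr) used = 0.1443 x 0.01464 = 0.002113 mol, which equals the excess n(NaOH).
So n(NaOH) consumed by the sample = 0.01496 - 0.002113 = 0.01285 mol.
n(C9H8O4) = 0.01285 / 2 = 0.006424 mol.
mass = 0.006424 mol x 180.16 g/mol = 1.16 g.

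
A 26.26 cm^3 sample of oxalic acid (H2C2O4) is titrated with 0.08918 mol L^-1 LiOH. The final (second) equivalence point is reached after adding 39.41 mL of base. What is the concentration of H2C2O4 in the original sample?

0.0669 M

n(LiOH) = 0.08918 x 0.03941 = 0.003515 mol.
At the final (second) equivalence point, 2 mol OH^- react per mol H2C2O4, so n(H2C2O4) = 0.003515 / 2 = 0.001757 mol.
[H2C2O4] = 0.001757 / 0.02626 L = 0.0669 M.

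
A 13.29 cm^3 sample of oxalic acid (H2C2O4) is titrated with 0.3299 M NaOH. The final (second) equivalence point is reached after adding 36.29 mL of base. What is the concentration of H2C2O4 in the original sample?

0.450 M

n(NaOH) = 0.3299 x 0.03629 = 0.01197 mol.
At the final (second) equivalence point, 2 mol OH^- react per mol H2C2O4, so n(H2C2O4) = 0.01197 / 2 = 0.005986 mol.
[H2C2O4] = 0.005986 / 0.01329 L = 0.450 M.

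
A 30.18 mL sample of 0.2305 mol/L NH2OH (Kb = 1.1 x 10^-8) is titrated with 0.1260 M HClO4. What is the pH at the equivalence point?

n(NH2OH) = 0.2305 x 0.03018 = 0.006956 mol; V(HClO4) at equivalence = 0.006956/0.1260 = 0.05521 L.
At equivalence the base is fully converted to NH3OH+; total volume = 0.08539 L, so [NH3OH+] = 0.006956/0.08539 = 0.08147 M.
Ka(NH3OH+) = Kw/Kb = 1.0e-14 / 1.1 x 10^-8 = 9.09e-7.
[H^+] = sqrt(Ka x [NH3OH+]) = sqrt(9.09e-7 x 0.08147) = 0.000272 M.
pH = -log(0.000272) = 3.57.

3.57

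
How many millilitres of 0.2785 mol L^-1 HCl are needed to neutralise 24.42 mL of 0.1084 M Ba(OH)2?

19.0 mL

n(Ba(OH)2) = 0.1084 mol/L x 0.02442 L = 0.002647 mol.
The neutralisation is 1 Ba(OH)2 : 2 HCl, so n(HCl) = 0.002647 x 2/1 = 0.005294 mol.
V(HCl) = 0.005294 / 0.2785 = 0.01901 L = 19.0 mL.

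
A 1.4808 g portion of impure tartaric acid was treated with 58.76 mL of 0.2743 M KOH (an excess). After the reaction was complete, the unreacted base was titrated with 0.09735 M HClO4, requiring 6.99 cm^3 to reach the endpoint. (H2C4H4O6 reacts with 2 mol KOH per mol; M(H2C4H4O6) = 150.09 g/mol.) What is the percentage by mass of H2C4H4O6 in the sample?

Total n(KOH) added = 0.2743 x 0.05876 = 0.01612 mol.
n(HClO4) used = 0.09735 x 0.006990 = 0.0006805 mol, which equals the excess n(KOH).
So n(KOH) consumed by the sample = 0.01612 - 0.0006805 = 0.01544 mol.
n(H2C4H4O6) = 0.01544 / 2 = 0.007719 mol.
mass H2C4H4O6 = 0.007719 x 150.09 = 1.158 g, so %H2C4H4O6 = 1.158/1.4808 x 100 = 78.2%.

78.2%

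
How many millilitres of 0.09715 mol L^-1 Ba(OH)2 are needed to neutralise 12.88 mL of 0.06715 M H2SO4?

n(H2SO4) = 0.06715 mol/L x 0.01288 L = 0.0008649 mol.
At equivalence n(Ba(OH)2) = n(H2SO4) = 0.0008649 mol.
V(Ba(OH)2) = 0.0008649 / 0.09715 = 0.008903 L = 8.90 mL.

8.90 mL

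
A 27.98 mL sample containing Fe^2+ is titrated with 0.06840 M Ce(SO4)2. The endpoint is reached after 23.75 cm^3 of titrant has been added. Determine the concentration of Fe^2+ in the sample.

0.0581 M

n(Ce(SO4)2) = 0.06840 x 0.02375 = 0.001625 mol.
From the balanced equation, 1 mol Ce(SO4)2 reacts with 1 mol Fe^2+, so n(Fe^2+) = 0.001625 x 1/1 = 0.001625 mol.
[Fe^2+] = 0.001625 / 0.02798 L = 0.0581 M.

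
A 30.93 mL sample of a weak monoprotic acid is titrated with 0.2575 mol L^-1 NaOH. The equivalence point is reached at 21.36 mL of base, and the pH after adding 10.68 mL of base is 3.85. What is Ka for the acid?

10.68 mL is half of the equivalence volume, so this is the half-equivalence point where [HA] = [A^-].
At half-equivalence pH = pKa, so pKa = 3.85.
Ka = 10^(-3.85) = 1.4 x 10^-4.

1.4 x 10^-4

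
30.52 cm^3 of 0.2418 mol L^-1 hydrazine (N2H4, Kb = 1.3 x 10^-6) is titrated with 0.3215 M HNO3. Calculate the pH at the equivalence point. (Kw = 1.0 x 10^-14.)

4.49

n(N2H4) = 0.2418 x 0.03052 = 0.007380 mol; V(HNO3) at equivalence = 0.007380/0.3215 = 0.02295 L.
At equivalence the base is fully converted to N2H5+; total volume = 0.05347 L, so [N2H5+] = 0.007380/0.05347 = 0.1380 M.
Ka(N2H5+) = Kw/Kb = 1.0e-14 / 1.3 x 10^-6 = 7.69e-9.
[H^+] = sqrt(Ka x [N2H5+]) = sqrt(7.69e-9 x 0.1380) = 3.26e-5 M.
pH = -log(3.26e-5) = 4.49.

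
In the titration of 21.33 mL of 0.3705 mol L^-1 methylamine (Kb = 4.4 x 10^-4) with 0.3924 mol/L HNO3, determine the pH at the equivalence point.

5.68

n(CH3NH2) = 0.3705 x 0.02133 = 0.007903 mol; V(HNO3) at equivalence = 0.007903/0.3924 = 0.02014 L.
At equivalence the base is fully converted to CH3NH3+; total volume = 0.04147 L, so [CH3NH3+] = 0.007903/0.04147 = 0.1906 M.
Ka(CH3NH3+) = Kw/Kb = 1.0e-14 / 4.4 x 10^-4 = 2.27e-11.
[H^+] = sqrt(Ka x [CH3NH3+]) = sqrt(2.27e-11 x 0.1906) = 2.08e-6 M.
pH = -log(2.08e-6) = 5.68.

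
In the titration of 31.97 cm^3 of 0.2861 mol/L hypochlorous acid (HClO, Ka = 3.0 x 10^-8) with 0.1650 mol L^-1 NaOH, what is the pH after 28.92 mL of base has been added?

Initial n(HClO) = 0.2861 x 0.03197 = 0.009147 mol.
n(NaOH) added = 0.1650 x 0.02892 = 0.004772 mol, converting that many moles of HClO to ClO-.
Remaining n(HClO) = 0.004375 mol; n(ClO-) = 0.004772 mol.
By Henderson-Hasselbalch, pH = pKa + log([A^-]/[HA]) = 7.52 + log(0.004772/0.004375) = 7.52 + (+0.04) = 7.56.

7.56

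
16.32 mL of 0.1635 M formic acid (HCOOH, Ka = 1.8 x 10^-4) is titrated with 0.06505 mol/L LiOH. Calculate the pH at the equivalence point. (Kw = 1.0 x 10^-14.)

n(HCOOH) = 0.1635 x 0.01632 = 0.002668 mol; V(LiOH) at equivalence = 0.002668/0.06505 = 0.04102 L.
At equivalence all the acid is converted to HCOO-; total volume = 0.01632 + 0.04102 = 0.05734 L, so [HCOO-] = 0.002668/0.05734 = 0.04654 M.
Kb = Kw/Ka = 1.0e-14 / 1.8 x 10^-4 = 5.56e-11.
[OH^-] = sqrt(Kb x [HCOO-]) = sqrt(5.56e-11 x 0.04654) = 1.61e-6 M.
pOH = 5.79, so pH = 14.00 - 5.79 = 8.21.

8.21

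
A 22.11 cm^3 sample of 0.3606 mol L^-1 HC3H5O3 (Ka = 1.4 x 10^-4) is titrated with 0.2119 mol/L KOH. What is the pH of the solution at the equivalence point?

n(HC3H5O3) = 0.3606 x 0.02211 = 0.007973 mol; V(KOH) at equivalence = 0.007973/0.2119 = 0.03763 L.
At equivalence all the acid is converted to C3H5O3-; total volume = 0.02211 + 0.03763 = 0.05974 L, so [C3H5O3-] = 0.007973/0.05974 = 0.1335 M.
Kb = Kw/Ka = 1.0e-14 / 1.4 x 10^-4 = 7.14e-11.
[OH^-] = sqrt(Kb x [C3H5O3-]) = sqrt(7.14e-11 x 0.1335) = 3.09e-6 M.
pOH = 5.51, so pH = 14.00 - 5.51 = 8.49.

8.49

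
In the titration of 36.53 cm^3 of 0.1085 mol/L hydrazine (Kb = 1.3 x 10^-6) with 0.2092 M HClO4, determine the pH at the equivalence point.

4.63

n(N2H4) = 0.1085 x 0.03653 = 0.003964 mol; V(HClO4) at equivalence = 0.003964/0.2092 = 0.01895 L.
At equivalence the base is fully converted to N2H5+; total volume = 0.05548 L, so [N2H5+] = 0.003964/0.05548 = 0.07145 M.
Ka(N2H5+) = Kw/Kb = 1.0e-14 / 1.3 x 10^-6 = 7.69e-9.
[H^+] = sqrt(Ka x [N2H5+]) = sqrt(7.69e-9 x 0.07145) = 2.34e-5 M.
pH = -log(2.34e-5) = 4.63.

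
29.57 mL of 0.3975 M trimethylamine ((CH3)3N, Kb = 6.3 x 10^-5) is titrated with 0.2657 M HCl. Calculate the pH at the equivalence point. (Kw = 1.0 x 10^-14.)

n((CH3)3N) = 0.3975 x 0.02957 = 0.01175 mol; V(HCl) at equivalence = 0.01175/0.2657 = 0.04424 L.
At equivalence the base is fully converted to (CH3)3NH+; total volume = 0.07381 L, so [(CH3)3NH+] = 0.01175/0.07381 = 0.1593 M.
Ka((CH3)3NH+) = Kw/Kb = 1.0e-14 / 6.3 x 10^-5 = 1.59e-10.
[H^+] = sqrt(Ka x [(CH3)3NH+]) = sqrt(1.59e-10 x 0.1593) = 5.03e-6 M.
pH = -log(5.03e-6) = 5.30.

5.30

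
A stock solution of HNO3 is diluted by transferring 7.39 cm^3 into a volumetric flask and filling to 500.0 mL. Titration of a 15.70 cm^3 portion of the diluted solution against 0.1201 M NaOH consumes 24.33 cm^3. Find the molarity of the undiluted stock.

12.6 M

n(NaOH) = 0.1201 x 0.02433 = 0.002922 mol.
n(HNO3) in the aliquot = 0.002922 mol.
[diluted HNO3] = 0.002922 / 0.01570 = 0.1861 M.
Dilution factor = 500.0/7.390 = 67.66, so [stock] = 0.1861 x 67.66 = 12.6 M.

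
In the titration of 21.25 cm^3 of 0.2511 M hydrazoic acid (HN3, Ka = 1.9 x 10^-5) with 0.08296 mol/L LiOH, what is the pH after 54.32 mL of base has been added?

Initial n(HN3) = 0.2511 x 0.02125 = 0.005336 mol.
n(LiOH) added = 0.08296 x 0.05432 = 0.004506 mol, converting that many moles of HN3 to N3-.
Remaining n(HN3) = 0.0008295 mol; n(N3-) = 0.004506 mol.
By Henderson-Hasselbalch, pH = pKa + log([A^-]/[HA]) = 4.72 + log(0.004506/0.0008295) = 4.72 + (+0.74) = 5.46.

5.46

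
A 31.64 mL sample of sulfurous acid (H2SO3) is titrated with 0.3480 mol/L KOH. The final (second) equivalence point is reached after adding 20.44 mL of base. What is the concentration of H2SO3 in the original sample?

0.112 M

n(KOH) = 0.3480 x 0.02044 = 0.007113 mol.
At the final (second) equivalence point, 2 mol OH^- react per mol H2SO3, so n(H2SO3) = 0.007113 / 2 = 0.003557 mol.
[H2SO3] = 0.003557 / 0.03164 L = 0.112 M.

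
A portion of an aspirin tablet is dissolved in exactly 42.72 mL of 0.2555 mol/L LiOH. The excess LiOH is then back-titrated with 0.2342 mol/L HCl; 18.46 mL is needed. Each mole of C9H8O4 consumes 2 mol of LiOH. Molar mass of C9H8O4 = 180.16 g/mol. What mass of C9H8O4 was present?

Total n(LiOH) added = 0.2555 x 0.04272 = 0.01091 mol.
n(HCl) used = 0.2342 x 0.01846 = 0.004323 mol, which equals the excess n(LiOH).
So n(LiOH) consumed by the sample = 0.01091 - 0.004323 = 0.006592 mol.
n(C9H8O4) = 0.006592 / 2 = 0.003296 mol.
mass = 0.003296 mol x 180.16 g/mol = 0.594 g.

0.594 g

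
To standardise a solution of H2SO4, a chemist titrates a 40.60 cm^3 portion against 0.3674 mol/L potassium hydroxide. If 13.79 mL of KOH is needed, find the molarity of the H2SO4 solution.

0.0624 M

n(KOH) delivered = 0.3674 x 0.01379 = 0.005066 mol.
The reaction is 1 H2SO4 + 2 KOH, so n(H2SO4) = 0.005066 x 1/2 = 0.002533 mol.
[H2SO4] = 0.002533 mol / 0.04060 L = 0.0624 M.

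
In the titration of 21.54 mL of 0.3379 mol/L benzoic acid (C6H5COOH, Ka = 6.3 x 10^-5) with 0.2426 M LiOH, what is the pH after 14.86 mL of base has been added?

Initial n(C6H5COOH) = 0.3379 x 0.02154 = 0.007278 mol.
n(LiOH) added = 0.2426 x 0.01486 = 0.003605 mol, converting that many moles of C6H5COOH to C6H5COO-.
Remaining n(C6H5COOH) = 0.003673 mol; n(C6H5COO-) = 0.003605 mol.
By Henderson-Hasselbalch, pH = pKa + log([A^-]/[HA]) = 4.20 + log(0.003605/0.003673) = 4.20 + (-0.01) = 4.19.

4.19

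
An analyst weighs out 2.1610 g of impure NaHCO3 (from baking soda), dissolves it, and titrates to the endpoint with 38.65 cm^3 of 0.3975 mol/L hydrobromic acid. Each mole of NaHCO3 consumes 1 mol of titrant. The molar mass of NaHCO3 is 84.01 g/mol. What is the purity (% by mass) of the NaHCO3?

n(HBr) = 0.3975 x 0.03865 = 0.01536 mol.
n(NaHCO3) = 0.01536 / 1 = 0.01536 mol.
mass of NaHCO3 = 0.01536 x 84.01 = 1.291 g.
% purity = 1.291 / 2.1610 x 100 = 59.7%.

59.7%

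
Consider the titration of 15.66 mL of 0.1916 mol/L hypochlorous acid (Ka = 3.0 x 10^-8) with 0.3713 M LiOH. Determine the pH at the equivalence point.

10.31

n(HClO) = 0.1916 x 0.01566 = 0.003000 mol; V(LiOH) at equivalence = 0.003000/0.3713 = 0.008081 L.
At equivalence all the acid is converted to ClO-; total volume = 0.01566 + 0.008081 = 0.02374 L, so [ClO-] = 0.003000/0.02374 = 0.1264 M.
Kb = Kw/Ka = 1.0e-14 / 3.0 x 10^-8 = 3.33e-7.
[OH^-] = sqrt(Kb x [ClO-]) = sqrt(3.33e-7 x 0.1264) = 0.000205 M.
pOH = 3.69, so pH = 14.00 - 3.69 = 10.31.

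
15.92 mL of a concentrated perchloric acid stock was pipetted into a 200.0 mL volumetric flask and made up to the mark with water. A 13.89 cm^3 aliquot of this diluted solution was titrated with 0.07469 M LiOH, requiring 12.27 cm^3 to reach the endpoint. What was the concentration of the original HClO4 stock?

n(LiOH) = 0.07469 x 0.01227 = 0.0009164 mol.
n(HClO4) in the aliquot = 0.0009164 mol.
[diluted HClO4] = 0.0009164 / 0.01389 = 0.06598 M.
Dilution factor = 200.0/15.92 = 12.56, so [stock] = 0.06598 x 12.56 = 0.829 M.

0.829 M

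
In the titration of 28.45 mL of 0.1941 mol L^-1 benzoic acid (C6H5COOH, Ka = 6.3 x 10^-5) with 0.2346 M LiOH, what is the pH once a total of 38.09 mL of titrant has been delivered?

n(acid) = 0.1941 x 0.02845 = 0.005522 mol; n(LiOH) added = 0.2346 x 0.03809 = 0.008936 mol.
Base is in excess by 0.008936 - 0.005522 = 0.003414 mol in a total volume of 0.06654 L.
[OH^-] = 0.003414/0.06654 = 0.05130 M, so pOH = 1.29 and pH = 14.00 - 1.29 = 12.71.

12.71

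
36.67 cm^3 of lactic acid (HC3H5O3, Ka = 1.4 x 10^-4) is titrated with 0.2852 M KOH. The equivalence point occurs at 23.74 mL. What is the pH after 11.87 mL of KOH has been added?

3.85

11.87 mL is exactly half the equivalence volume (23.74/2), i.e. the half-equivalence point.
There, n(HA) = n(A^-), so pH = pKa = -log(1.4 x 10^-4) = 3.85.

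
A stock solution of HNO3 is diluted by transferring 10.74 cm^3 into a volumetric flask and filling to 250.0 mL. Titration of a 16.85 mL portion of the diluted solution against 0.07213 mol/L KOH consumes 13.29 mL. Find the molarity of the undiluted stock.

1.32 M

n(KOH) = 0.07213 x 0.01329 = 0.0009586 mol.
n(HNO3) in the aliquot = 0.0009586 mol.
[diluted HNO3] = 0.0009586 / 0.01685 = 0.05689 M.
Dilution factor = 250.0/10.74 = 23.28, so [stock] = 0.05689 x 23.28 = 1.32 M.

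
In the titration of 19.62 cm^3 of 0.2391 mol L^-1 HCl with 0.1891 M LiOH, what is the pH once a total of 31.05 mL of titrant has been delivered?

n(acid) = 0.2391 x 0.01962 = 0.004691 mol; n(LiOH) added = 0.1891 x 0.03105 = 0.005872 mol.
Base is in excess by 0.005872 - 0.004691 = 0.001180 mol in a total volume of 0.05067 L.
[OH^-] = 0.001180/0.05067 = 0.02330 M, so pOH = 1.63 and pH = 14.00 - 1.63 = 12.37.

12.37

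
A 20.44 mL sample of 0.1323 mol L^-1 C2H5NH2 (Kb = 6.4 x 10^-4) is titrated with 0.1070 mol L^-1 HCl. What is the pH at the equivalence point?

6.02

n(C2H5NH2) = 0.1323 x 0.02044 = 0.002704 mol; V(HCl) at equivalence = 0.002704/0.1070 = 0.02527 L.
At equivalence the base is fully converted to C2H5NH3+; total volume = 0.04571 L, so [C2H5NH3+] = 0.002704/0.04571 = 0.05916 M.
Ka(C2H5NH3+) = Kw/Kb = 1.0e-14 / 6.4 x 10^-4 = 1.56e-11.
[H^+] = sqrt(Ka x [C2H5NH3+]) = sqrt(1.56e-11 x 0.05916) = 9.61e-7 M.
pH = -log(9.61e-7) = 6.02.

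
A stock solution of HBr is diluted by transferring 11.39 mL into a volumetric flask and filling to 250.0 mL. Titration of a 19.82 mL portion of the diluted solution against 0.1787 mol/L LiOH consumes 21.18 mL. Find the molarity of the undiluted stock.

4.19 M

n(LiOH) = 0.1787 x 0.02118 = 0.003785 mol.
n(HBr) in the aliquot = 0.003785 mol.
[diluted HBr] = 0.003785 / 0.01982 = 0.1910 M.
Dilution factor = 250.0/11.39 = 21.95, so [stock] = 0.1910 x 21.95 = 4.19 M.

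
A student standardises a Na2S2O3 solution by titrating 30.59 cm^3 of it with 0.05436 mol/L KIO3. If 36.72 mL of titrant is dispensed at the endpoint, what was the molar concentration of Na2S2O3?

0.392 M

n(KIO3) = 0.05436 x 0.03672 = 0.001996 mol.
From the balanced equation, 1 mol KIO3 reacts with 6 mol Na2S2O3, so n(Na2S2O3) = 0.001996 x 6/1 = 0.01198 mol.
[Na2S2O3] = 0.01198 / 0.03059 L = 0.392 M.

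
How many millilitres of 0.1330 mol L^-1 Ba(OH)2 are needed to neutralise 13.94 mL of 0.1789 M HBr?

n(HBr) = 0.1789 mol/L x 0.01394 L = 0.002494 mol.
The neutralisation is 2 HBr : 1 Ba(OH)2, so n(Ba(OH)2) = 0.002494 x 1/2 = 0.001247 mol.
V(Ba(OH)2) = 0.001247 / 0.1330 = 0.009375 L = 9.38 mL.

9.38 mL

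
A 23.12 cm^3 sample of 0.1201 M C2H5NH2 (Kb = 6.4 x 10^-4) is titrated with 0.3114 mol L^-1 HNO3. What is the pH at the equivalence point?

n(C2H5NH2) = 0.1201 x 0.02312 = 0.002777 mol; V(HNO3) at equivalence = 0.002777/0.3114 = 0.008917 L.
At equivalence the base is fully converted to C2H5NH3+; total volume = 0.03204 L, so [C2H5NH3+] = 0.002777/0.03204 = 0.08667 M.
Ka(C2H5NH3+) = Kw/Kb = 1.0e-14 / 6.4 x 10^-4 = 1.56e-11.
[H^+] = sqrt(Ka x [C2H5NH3+]) = sqrt(1.56e-11 x 0.08667) = 1.16e-6 M.
pH = -log(1.16e-6) = 5.93.

5.93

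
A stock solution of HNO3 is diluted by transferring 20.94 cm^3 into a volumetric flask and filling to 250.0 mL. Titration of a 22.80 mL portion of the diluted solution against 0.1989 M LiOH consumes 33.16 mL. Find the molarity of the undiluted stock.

n(LiOH) = 0.1989 x 0.03316 = 0.006596 mol.
n(HNO3) in the aliquot = 0.006596 mol.
[diluted HNO3] = 0.006596 / 0.02280 = 0.2893 M.
Dilution factor = 250.0/20.94 = 11.94, so [stock] = 0.2893 x 11.94 = 3.45 M.

3.45 M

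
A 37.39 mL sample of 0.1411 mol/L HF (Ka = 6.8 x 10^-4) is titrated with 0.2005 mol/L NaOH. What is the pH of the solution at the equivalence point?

8.04

n(HF) = 0.1411 x 0.03739 = 0.005276 mol; V(NaOH) at equivalence = 0.005276/0.2005 = 0.02631 L.
At equivalence all the acid is converted to F-; total volume = 0.03739 + 0.02631 = 0.06370 L, so [F-] = 0.005276/0.06370 = 0.08282 M.
Kb = Kw/Ka = 1.0e-14 / 6.8 x 10^-4 = 1.47e-11.
[OH^-] = sqrt(Kb x [F-]) = sqrt(1.47e-11 x 0.08282) = 1.10e-6 M.
pOH = 5.96, so pH = 14.00 - 5.96 = 8.04.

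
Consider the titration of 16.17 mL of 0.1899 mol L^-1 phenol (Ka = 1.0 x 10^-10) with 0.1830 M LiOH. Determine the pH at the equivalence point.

11.48

n(C6H5OH) = 0.1899 x 0.01617 = 0.003071 mol; V(LiOH) at equivalence = 0.003071/0.1830 = 0.01678 L.
At equivalence all the acid is converted to C6H5O-; total volume = 0.01617 + 0.01678 = 0.03295 L, so [C6H5O-] = 0.003071/0.03295 = 0.09319 M.
Kb = Kw/Ka = 1.0e-14 / 1.0 x 10^-10 = 0.000100.
[OH^-] = sqrt(Kb x [C6H5O-]) = sqrt(0.000100 x 0.09319) = 0.00305 M.
pOH = 2.52, so pH = 14.00 - 2.52 = 11.48.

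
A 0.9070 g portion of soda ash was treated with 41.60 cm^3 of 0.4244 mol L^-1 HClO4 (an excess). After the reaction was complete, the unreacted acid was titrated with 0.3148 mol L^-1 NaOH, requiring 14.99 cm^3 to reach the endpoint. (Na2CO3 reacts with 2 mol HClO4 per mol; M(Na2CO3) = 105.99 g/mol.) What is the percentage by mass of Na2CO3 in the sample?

75.6%

Total n(HClO4) added = 0.4244 x 0.04160 = 0.01766 mol.
n(NaOH) used = 0.3148 x 0.01499 = 0.004719 mol, which equals the excess n(HClO4).
So n(HClO4) consumed by the sample = 0.01766 - 0.004719 = 0.01294 mol.
n(Na2CO3) = 0.01294 / 2 = 0.006468 mol.
mass Na2CO3 = 0.006468 x 105.99 = 0.6856 g, so %Na2CO3 = 0.6856/0.9070 x 100 = 75.6%.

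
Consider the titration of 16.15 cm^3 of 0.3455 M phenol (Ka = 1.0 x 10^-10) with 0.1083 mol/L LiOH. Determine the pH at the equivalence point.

n(C6H5OH) = 0.3455 x 0.01615 = 0.005580 mol; V(LiOH) at equivalence = 0.005580/0.1083 = 0.05152 L.
At equivalence all the acid is converted to C6H5O-; total volume = 0.01615 + 0.05152 = 0.06767 L, so [C6H5O-] = 0.005580/0.06767 = 0.08245 M.
Kb = Kw/Ka = 1.0e-14 / 1.0 x 10^-10 = 0.000100.
[OH^-] = sqrt(Kb x [C6H5O-]) = sqrt(0.000100 x 0.08245) = 0.00287 M.
pOH = 2.54, so pH = 14.00 - 2.54 = 11.46.

11.46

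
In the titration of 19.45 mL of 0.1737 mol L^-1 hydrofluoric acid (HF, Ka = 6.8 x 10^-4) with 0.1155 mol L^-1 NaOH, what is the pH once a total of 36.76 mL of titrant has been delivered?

n(acid) = 0.1737 x 0.01945 = 0.003378 mol; n(NaOH) added = 0.1155 x 0.03676 = 0.004246 mol.
Base is in excess by 0.004246 - 0.003378 = 0.0008673 mol in a total volume of 0.05621 L.
[OH^-] = 0.0008673/0.05621 = 0.01543 M, so pOH = 1.81 and pH = 14.00 - 1.81 = 12.19.

12.19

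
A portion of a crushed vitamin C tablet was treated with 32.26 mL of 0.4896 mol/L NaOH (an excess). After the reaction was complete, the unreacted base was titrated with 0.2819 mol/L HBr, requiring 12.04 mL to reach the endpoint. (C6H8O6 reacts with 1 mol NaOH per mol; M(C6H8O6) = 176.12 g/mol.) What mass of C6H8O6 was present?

2.18 g

Total n(NaOH) added = 0.4896 x 0.03226 = 0.01579 mol.
n(HBr) used = 0.2819 x 0.01204 = 0.003394 mol, which equals the excess n(NaOH).
So n(NaOH) consumed by the sample = 0.01579 - 0.003394 = 0.01240 mol.
n(C6H8O6) = 0.01240 / 1 = 0.01240 mol.
mass = 0.01240 mol x 176.12 g/mol = 2.18 g.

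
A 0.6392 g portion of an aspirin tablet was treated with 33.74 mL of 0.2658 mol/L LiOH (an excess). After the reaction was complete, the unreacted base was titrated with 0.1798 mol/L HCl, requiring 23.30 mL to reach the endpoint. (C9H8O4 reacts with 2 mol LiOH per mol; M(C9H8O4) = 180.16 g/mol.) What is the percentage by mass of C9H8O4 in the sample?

67.3%

Total n(LiOH) added = 0.2658 x 0.03374 = 0.008968 mol.
n(HCl) used = 0.1798 x 0.02330 = 0.004189 mol, which equals the excess n(LiOH).
So n(LiOH) consumed by the sample = 0.008968 - 0.004189 = 0.004779 mol.
n(C9H8O4) = 0.004779 / 2 = 0.002389 mol.
mass C9H8O4 = 0.002389 x 180.16 = 0.4305 g, so %C9H8O4 = 0.4305/0.6392 x 100 = 67.3%.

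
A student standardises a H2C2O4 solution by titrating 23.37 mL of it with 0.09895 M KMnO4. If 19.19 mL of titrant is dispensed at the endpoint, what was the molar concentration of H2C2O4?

n(KMnO4) = 0.09895 x 0.01919 = 0.001899 mol.
From the balanced equation, 2 mol KMnO4 reacts with 5 mol H2C2O4, so n(H2C2O4) = 0.001899 x 5/2 = 0.004747 mol.
[H2C2O4] = 0.004747 / 0.02337 L = 0.203 M.

0.203 M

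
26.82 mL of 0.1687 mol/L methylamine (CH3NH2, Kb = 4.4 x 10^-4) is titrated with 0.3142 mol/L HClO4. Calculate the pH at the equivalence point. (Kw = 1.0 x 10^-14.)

5.80

n(CH3NH2) = 0.1687 x 0.02682 = 0.004525 mol; V(HClO4) at equivalence = 0.004525/0.3142 = 0.01440 L.
At equivalence the base is fully converted to CH3NH3+; total volume = 0.04122 L, so [CH3NH3+] = 0.004525/0.04122 = 0.1098 M.
Ka(CH3NH3+) = Kw/Kb = 1.0e-14 / 4.4 x 10^-4 = 2.27e-11.
[H^+] = sqrt(Ka x [CH3NH3+]) = sqrt(2.27e-11 x 0.1098) = 1.58e-6 M.
pH = -log(1.58e-6) = 5.80.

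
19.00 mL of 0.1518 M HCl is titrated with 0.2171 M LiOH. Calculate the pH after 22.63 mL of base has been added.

n(acid) = 0.1518 x 0.01900 = 0.002884 mol; n(LiOH) added = 0.2171 x 0.02263 = 0.004913 mol.
Base is in excess by 0.004913 - 0.002884 = 0.002029 mol in a total volume of 0.04163 L.
[OH^-] = 0.002029/0.04163 = 0.04873 M, so pOH = 1.31 and pH = 14.00 - 1.31 = 12.69.

12.69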